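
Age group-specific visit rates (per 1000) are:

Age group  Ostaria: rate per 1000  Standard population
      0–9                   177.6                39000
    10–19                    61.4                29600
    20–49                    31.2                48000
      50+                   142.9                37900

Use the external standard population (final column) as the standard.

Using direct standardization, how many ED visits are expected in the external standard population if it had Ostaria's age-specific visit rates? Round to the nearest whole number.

15657

Expected ED visits = Σ (standard pop × age-specific rate ÷ 1000)
= 39000×177.6/1000 + 29600×61.4/1000 + 48000×31.2/1000 + 37900×142.9/1000
= 6926.40 + 1817.44 + 1497.60 + 5415.91 = 15657.35.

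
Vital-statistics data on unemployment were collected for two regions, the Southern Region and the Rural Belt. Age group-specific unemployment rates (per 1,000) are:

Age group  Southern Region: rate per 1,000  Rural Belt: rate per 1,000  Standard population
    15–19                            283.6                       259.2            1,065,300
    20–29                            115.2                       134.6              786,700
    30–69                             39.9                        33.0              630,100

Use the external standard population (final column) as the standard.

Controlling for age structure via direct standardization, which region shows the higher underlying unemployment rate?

Standard total = 2,482,100; weights = 0.4292, 0.3169, 0.2539.
The Southern Region: 0.4292×283.6 + 0.3169×115.2 + 0.2539×39.9 = 168.3606 per 1,000.
The Rural Belt: 0.4292×259.2 + 0.3169×134.6 + 0.2539×33.0 = 162.2855 per 1,000.

Southern Region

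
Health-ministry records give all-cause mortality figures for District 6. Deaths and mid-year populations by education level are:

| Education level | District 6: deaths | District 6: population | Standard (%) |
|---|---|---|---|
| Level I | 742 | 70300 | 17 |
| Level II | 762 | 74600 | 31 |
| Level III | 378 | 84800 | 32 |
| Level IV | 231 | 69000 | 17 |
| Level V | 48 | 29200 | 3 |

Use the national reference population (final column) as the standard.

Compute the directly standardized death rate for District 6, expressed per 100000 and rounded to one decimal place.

700.6

Education-specific rates per 100000 for District 6: 1055.48, 1021.45, 445.75, 334.78, 164.38.
Standard weights: 0.17, 0.31, 0.32, 0.17, 0.03.
Standardized rate: 0.1700×1055.48 + 0.3100×1021.45 + 0.3200×445.75 + 0.1700×334.78 + 0.0300×164.38 = 700.5659 per 100000.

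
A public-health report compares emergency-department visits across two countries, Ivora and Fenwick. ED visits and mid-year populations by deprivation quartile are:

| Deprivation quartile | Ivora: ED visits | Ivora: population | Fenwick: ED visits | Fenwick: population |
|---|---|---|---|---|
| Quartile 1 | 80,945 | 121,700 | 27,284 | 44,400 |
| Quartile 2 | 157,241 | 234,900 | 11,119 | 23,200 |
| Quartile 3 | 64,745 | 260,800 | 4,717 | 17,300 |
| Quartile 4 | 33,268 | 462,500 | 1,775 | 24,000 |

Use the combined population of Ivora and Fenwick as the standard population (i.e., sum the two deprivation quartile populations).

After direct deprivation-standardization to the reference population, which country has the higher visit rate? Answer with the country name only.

Ivora

Deprivation-specific rates per 1,000 for Ivora: 665.119, 669.395, 248.255, 71.931.
For Fenwick: 614.505, 479.267, 272.659, 73.958.
Combined standard total = 1,188,800; weights = 0.1397, 0.2171, 0.2339, 0.4092.
Ivora: 0.1397×665.119 + 0.2171×669.395 + 0.2339×248.255 + 0.4092×71.931 = 325.7751 per 1,000.
Fenwick: 0.1397×614.505 + 0.2171×479.267 + 0.2339×272.659 + 0.4092×73.958 = 283.9630 per 1,000.
The crude rates (311.32 vs 412.26) would put Fenwick higher, but that reflects its deprivation composition; once standardized to a common deprivation structure, Ivora has the higher underlying rate.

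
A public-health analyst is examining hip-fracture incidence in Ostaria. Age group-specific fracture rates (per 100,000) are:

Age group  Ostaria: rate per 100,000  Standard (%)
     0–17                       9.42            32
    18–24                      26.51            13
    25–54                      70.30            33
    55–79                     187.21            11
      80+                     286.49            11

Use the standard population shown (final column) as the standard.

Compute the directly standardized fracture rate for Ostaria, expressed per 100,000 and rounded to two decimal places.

81.77

Standard weights: 0.32, 0.13, 0.33, 0.11, 0.11.
Standardized rate: 0.3200×9.42 + 0.1300×26.51 + 0.3300×70.30 + 0.1100×187.21 + 0.1100×286.49 = 81.7667 per 100,000.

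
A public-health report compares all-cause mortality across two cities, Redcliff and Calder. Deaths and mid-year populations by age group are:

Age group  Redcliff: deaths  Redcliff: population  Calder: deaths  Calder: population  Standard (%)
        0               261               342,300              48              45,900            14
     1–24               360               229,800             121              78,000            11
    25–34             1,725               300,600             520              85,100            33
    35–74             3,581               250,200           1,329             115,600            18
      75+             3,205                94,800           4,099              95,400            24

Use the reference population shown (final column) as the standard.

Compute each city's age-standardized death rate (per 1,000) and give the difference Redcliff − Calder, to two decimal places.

Age-specific rates per 1,000 for Redcliff: 0.762, 1.567, 5.739, 14.313, 33.808.
For Calder: 1.046, 1.551, 6.110, 11.497, 42.966.
Standard weights: 0.14, 0.11, 0.33, 0.18, 0.24.
Redcliff: 0.1400×0.762 + 0.1100×1.567 + 0.3300×5.739 + 0.1800×14.313 + 0.2400×33.808 = 12.8630 per 1,000.
Calder: 0.1400×1.046 + 0.1100×1.551 + 0.3300×6.110 + 0.1800×11.497 + 0.2400×42.966 = 14.7148 per 1,000.
Difference = 12.8630 − 14.7148 = -1.8519.

-1.85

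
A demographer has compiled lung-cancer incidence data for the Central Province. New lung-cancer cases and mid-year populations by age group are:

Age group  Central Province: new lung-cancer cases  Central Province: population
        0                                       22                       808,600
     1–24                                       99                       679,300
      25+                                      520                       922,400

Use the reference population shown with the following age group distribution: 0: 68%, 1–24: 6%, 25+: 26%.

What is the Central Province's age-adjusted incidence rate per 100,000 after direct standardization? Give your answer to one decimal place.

17.4

Age-specific rates per 100,000 for the Central Province: 2.72, 14.57, 56.37.
Standard weights: 0.68, 0.06, 0.26.
Standardized rate: 0.6800×2.72 + 0.0600×14.57 + 0.2600×56.37 = 17.3820 per 100,000.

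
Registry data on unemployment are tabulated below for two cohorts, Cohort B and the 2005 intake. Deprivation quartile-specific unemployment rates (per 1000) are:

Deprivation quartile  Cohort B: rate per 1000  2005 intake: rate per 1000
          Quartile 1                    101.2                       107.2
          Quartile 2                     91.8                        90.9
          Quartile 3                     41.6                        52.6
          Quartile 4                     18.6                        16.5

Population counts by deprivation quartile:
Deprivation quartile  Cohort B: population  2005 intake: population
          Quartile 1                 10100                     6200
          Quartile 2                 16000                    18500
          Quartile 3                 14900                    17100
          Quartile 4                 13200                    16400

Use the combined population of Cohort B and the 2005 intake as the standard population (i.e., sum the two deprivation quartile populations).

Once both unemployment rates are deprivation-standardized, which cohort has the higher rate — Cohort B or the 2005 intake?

2005 intake

Combined standard total = 112400; weights = 0.1450, 0.3069, 0.2847, 0.2633.
Cohort B: 0.1450×101.2 + 0.3069×91.8 + 0.2847×41.6 + 0.2633×18.6 = 59.5945 per 1000.
The 2005 intake: 0.1450×107.2 + 0.3069×90.9 + 0.2847×52.6 + 0.2633×16.5 = 62.7670 per 1000.
The crude rates (61.92 vs 60.42) would put Cohort B higher, but that reflects its deprivation composition; once standardized to a common deprivation structure, the 2005 intake has the higher underlying rate.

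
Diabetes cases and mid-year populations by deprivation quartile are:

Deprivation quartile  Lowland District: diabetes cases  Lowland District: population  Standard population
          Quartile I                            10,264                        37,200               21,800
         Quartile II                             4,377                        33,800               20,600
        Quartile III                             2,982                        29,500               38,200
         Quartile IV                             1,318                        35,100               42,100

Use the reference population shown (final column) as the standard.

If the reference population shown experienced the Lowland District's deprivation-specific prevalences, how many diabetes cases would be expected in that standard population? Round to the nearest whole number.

14125

Deprivation-specific rates per 1,000 for the Lowland District: 275.914, 129.497, 101.085, 37.550.
Expected diabetes cases = Σ (standard pop × deprivation-specific rate ÷ 1,000)
= 21,800×275.914/1,000 + 20,600×129.497/1,000 + 38,200×101.085/1,000 + 42,100×37.550/1,000
= 6014.92 + 2667.64 + 3861.44 + 1580.85 = 14124.85.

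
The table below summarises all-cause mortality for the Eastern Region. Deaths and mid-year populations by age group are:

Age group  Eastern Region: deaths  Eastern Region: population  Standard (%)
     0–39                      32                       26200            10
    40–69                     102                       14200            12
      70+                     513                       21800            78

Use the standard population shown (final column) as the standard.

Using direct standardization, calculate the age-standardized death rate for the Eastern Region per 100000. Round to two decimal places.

1933.92

Age-specific rates per 100000 for the Eastern Region: 122.14, 718.31, 2353.21.
Standard weights: 0.10, 0.12, 0.78.
Standardized rate: 0.1000×122.14 + 0.1200×718.31 + 0.7800×2353.21 = 1933.9155 per 100000.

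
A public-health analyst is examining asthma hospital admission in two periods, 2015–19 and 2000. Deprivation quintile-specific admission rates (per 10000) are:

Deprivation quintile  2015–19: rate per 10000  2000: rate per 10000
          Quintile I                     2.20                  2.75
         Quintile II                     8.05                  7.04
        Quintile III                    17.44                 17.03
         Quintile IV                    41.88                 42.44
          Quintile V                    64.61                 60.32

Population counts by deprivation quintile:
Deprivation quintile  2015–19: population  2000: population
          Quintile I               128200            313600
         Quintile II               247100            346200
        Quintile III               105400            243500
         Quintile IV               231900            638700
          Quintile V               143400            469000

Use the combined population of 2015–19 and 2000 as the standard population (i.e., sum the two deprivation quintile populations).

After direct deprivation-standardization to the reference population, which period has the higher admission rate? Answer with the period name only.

Combined standard total = 2867000; weights = 0.1541, 0.2069, 0.1217, 0.3037, 0.2136.
2015–19: 0.1541×2.20 + 0.2069×8.05 + 0.1217×17.44 + 0.3037×41.88 + 0.2136×64.61 = 30.6455 per 10000.
2000: 0.1541×2.75 + 0.2069×7.04 + 0.1217×17.03 + 0.3037×42.44 + 0.2136×60.32 = 29.7251 per 10000.
The crude rates (26.97 vs 31.25) would put 2000 higher, but that reflects its deprivation composition; once standardized to a common deprivation structure, 2015–19 has the higher underlying rate.

2015–19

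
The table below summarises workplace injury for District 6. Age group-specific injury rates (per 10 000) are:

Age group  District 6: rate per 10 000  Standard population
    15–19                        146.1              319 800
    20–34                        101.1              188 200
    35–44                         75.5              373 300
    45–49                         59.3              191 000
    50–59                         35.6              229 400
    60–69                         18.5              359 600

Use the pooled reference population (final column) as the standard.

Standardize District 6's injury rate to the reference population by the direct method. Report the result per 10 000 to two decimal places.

Standard total = 1 661 300; weights = 0.1925, 0.1133, 0.2247, 0.1150, 0.1381, 0.2165.
Standardized rate: 0.1925×146.1 + 0.1133×101.1 + 0.2247×75.5 + 0.1150×59.3 + 0.1381×35.6 + 0.2165×18.5 = 72.2804 per 10 000.

72.28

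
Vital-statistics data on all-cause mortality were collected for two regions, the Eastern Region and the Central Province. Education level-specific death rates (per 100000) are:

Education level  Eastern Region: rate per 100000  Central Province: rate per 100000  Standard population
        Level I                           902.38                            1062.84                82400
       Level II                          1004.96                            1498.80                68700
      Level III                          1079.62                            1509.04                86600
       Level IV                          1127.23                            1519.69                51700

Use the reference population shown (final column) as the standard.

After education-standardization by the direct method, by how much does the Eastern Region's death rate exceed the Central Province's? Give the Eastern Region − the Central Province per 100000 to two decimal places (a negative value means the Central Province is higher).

-361.53

Standard total = 289400; weights = 0.2847, 0.2374, 0.2992, 0.1786.
The Eastern Region: 0.2847×902.38 + 0.2374×1004.96 + 0.2992×1079.62 + 0.1786×1127.23 = 1019.9369 per 100000.
The Central Province: 0.2847×1062.84 + 0.2374×1498.80 + 0.2992×1509.04 + 0.1786×1519.69 = 1381.4665 per 100000.
Difference = 1019.9369 − 1381.4665 = -361.5296.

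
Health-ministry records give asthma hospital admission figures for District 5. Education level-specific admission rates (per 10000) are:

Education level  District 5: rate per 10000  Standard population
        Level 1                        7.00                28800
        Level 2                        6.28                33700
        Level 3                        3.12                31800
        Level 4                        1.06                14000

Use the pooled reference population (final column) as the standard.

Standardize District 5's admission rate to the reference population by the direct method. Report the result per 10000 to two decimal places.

Standard total = 108300; weights = 0.2659, 0.3112, 0.2936, 0.1293.
Standardized rate: 0.2659×7.00 + 0.3112×6.28 + 0.2936×3.12 + 0.1293×1.06 = 4.8688 per 10000.

4.87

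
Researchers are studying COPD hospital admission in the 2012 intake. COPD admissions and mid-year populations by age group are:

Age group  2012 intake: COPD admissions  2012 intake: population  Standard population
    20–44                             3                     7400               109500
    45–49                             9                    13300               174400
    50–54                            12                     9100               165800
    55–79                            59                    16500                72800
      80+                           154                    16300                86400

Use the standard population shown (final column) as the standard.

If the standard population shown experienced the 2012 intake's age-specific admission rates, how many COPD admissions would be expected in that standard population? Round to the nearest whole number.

Age-specific rates per 10000 for the 2012 intake: 4.05, 6.77, 13.19, 35.76, 94.48.
Expected COPD admissions = Σ (standard pop × age-specific rate ÷ 10000)
= 109500×4.05/10000 + 174400×6.77/10000 + 165800×13.19/10000 + 72800×35.76/10000 + 86400×94.48/10000
= 44.39 + 118.02 + 218.64 + 260.32 + 816.29 = 1457.65.

1458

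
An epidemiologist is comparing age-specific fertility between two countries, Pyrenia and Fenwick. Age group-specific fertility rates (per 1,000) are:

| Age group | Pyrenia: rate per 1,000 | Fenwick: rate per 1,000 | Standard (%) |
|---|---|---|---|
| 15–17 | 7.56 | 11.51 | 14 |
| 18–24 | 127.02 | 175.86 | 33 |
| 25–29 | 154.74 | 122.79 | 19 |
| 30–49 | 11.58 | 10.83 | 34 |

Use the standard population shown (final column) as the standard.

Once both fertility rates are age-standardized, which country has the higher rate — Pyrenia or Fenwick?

Fenwick

Standard weights: 0.14, 0.33, 0.19, 0.34.
Pyrenia: 0.1400×7.56 + 0.3300×127.02 + 0.1900×154.74 + 0.3400×11.58 = 76.3128 per 1,000.
Fenwick: 0.1400×11.51 + 0.3300×175.86 + 0.1900×122.79 + 0.3400×10.83 = 86.6575 per 1,000.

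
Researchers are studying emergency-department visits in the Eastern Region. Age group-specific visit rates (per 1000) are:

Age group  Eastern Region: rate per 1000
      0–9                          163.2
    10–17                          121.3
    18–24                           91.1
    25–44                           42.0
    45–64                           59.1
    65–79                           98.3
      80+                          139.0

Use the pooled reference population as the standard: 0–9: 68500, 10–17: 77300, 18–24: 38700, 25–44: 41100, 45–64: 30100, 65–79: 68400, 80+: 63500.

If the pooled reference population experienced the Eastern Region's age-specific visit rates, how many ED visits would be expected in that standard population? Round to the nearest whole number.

43137

Expected ED visits = Σ (standard pop × age-specific rate ÷ 1000)
= 68500×163.2/1000 + 77300×121.3/1000 + 38700×91.1/1000 + 41100×42.0/1000 + 30100×59.1/1000 + 68400×98.3/1000 + 63500×139.0/1000
= 11179.20 + 9376.49 + 3525.57 + 1726.20 + 1778.91 + 6723.72 + 8826.50 = 43136.59.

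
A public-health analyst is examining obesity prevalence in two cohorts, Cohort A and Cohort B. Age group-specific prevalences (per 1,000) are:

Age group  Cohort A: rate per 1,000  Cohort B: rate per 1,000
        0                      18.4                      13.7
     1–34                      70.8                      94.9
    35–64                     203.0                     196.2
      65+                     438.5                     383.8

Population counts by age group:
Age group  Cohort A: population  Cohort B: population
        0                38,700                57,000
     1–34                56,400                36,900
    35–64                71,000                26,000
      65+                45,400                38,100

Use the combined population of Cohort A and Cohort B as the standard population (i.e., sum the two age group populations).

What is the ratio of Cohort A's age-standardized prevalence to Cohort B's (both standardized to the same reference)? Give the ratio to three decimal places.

1.056

Combined standard total = 369,500; weights = 0.2590, 0.2525, 0.2625, 0.2260.
Cohort A: 0.2590×18.4 + 0.2525×70.8 + 0.2625×203.0 + 0.2260×438.5 = 175.0264 per 1,000.
Cohort B: 0.2590×13.7 + 0.2525×94.9 + 0.2625×196.2 + 0.2260×383.8 = 165.7482 per 1,000.
Ratio = 175.0264 ÷ 165.7482 = 1.05598.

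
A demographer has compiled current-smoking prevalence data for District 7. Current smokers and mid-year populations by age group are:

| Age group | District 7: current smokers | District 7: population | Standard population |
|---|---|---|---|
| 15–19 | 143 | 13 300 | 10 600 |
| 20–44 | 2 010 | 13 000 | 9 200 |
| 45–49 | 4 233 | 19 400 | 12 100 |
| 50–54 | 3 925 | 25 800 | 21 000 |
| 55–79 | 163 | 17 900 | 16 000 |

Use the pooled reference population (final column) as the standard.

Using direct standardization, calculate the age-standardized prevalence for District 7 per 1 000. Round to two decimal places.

Age-specific rates per 1 000 for District 7: 10.752, 154.615, 218.196, 152.132, 9.106.
Standard total = 68 900; weights = 0.1538, 0.1335, 0.1756, 0.3048, 0.2322.
Standardized rate: 0.1538×10.752 + 0.1335×154.615 + 0.1756×218.196 + 0.3048×152.132 + 0.2322×9.106 = 109.1011 per 1 000.

109.10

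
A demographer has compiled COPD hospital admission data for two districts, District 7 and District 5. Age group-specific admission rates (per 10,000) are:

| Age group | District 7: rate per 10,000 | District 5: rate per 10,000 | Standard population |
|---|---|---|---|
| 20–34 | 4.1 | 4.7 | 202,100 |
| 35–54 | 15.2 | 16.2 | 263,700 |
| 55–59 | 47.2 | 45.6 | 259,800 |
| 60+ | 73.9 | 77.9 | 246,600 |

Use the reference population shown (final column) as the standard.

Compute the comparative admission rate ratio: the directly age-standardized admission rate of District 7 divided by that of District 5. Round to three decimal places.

Standard total = 972,200; weights = 0.2079, 0.2712, 0.2672, 0.2537.
District 7: 0.2079×4.1 + 0.2712×15.2 + 0.2672×47.2 + 0.2537×73.9 = 36.3332 per 10,000.
District 5: 0.2079×4.7 + 0.2712×16.2 + 0.2672×45.6 + 0.2537×77.9 = 37.3162 per 10,000.
Ratio = 36.3332 ÷ 37.3162 = 0.97366.

0.974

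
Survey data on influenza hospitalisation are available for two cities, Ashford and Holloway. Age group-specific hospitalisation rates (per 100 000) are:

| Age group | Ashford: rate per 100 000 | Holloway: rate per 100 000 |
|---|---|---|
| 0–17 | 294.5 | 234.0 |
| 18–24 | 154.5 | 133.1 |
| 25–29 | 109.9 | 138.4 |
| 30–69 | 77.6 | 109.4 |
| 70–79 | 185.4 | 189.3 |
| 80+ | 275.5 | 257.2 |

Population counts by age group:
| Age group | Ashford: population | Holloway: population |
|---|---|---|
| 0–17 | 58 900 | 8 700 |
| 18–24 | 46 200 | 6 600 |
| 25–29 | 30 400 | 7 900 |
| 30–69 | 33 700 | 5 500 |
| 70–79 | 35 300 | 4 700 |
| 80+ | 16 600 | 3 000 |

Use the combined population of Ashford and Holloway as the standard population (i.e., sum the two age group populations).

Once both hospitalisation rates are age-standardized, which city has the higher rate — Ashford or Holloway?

Ashford

Combined standard total = 257 500; weights = 0.2625, 0.2050, 0.1487, 0.1522, 0.1553, 0.0761.
Ashford: 0.2625×294.5 + 0.2050×154.5 + 0.1487×109.9 + 0.1522×77.6 + 0.1553×185.4 + 0.0761×275.5 = 186.9231 per 100 000.
Holloway: 0.2625×234.0 + 0.2050×133.1 + 0.1487×138.4 + 0.1522×109.4 + 0.1553×189.3 + 0.0761×257.2 = 174.9452 per 100 000.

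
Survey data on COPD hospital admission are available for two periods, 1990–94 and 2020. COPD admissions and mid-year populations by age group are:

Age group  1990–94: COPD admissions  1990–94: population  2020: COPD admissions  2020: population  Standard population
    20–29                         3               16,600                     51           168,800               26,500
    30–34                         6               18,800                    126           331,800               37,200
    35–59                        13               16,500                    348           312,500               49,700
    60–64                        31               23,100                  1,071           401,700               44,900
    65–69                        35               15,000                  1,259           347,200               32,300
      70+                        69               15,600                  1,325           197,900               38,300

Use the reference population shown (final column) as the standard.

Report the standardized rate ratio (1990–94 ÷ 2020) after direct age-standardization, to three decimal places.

Age-specific rates per 10,000 for 1990–94: 1.81, 3.19, 7.88, 13.42, 23.33, 44.23.
For 2020: 3.02, 3.80, 11.14, 26.66, 36.26, 66.95.
Standard total = 228,900; weights = 0.1158, 0.1625, 0.2171, 0.1962, 0.1411, 0.1673.
1990–94: 0.1158×1.81 + 0.1625×3.19 + 0.2171×7.88 + 0.1962×13.42 + 0.1411×23.33 + 0.1673×44.23 = 15.7643 per 10,000.
2020: 0.1158×3.02 + 0.1625×3.80 + 0.2171×11.14 + 0.1962×26.66 + 0.1411×36.26 + 0.1673×66.95 = 24.9342 per 10,000.
Ratio = 15.7643 ÷ 24.9342 = 0.63224.

0.632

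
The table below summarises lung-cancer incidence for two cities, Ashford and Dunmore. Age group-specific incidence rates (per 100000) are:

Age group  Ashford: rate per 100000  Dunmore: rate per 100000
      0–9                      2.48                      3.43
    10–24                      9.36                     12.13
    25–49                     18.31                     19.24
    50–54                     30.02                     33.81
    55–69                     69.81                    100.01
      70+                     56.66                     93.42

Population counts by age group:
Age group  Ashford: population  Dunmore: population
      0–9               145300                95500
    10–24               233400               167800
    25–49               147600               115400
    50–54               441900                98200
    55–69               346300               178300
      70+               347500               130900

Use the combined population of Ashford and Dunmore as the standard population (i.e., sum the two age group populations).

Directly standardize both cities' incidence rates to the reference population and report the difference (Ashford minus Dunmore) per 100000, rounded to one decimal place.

Combined standard total = 2448100; weights = 0.0984, 0.1639, 0.1074, 0.2206, 0.2143, 0.1954.
Ashford: 0.0984×2.48 + 0.1639×9.36 + 0.1074×18.31 + 0.2206×30.02 + 0.2143×69.81 + 0.1954×56.66 = 36.3997 per 100000.
Dunmore: 0.0984×3.43 + 0.1639×12.13 + 0.1074×19.24 + 0.2206×33.81 + 0.2143×100.01 + 0.1954×93.42 = 51.5382 per 100000.
Difference = 36.3997 − 51.5382 = -15.1385.

-15.1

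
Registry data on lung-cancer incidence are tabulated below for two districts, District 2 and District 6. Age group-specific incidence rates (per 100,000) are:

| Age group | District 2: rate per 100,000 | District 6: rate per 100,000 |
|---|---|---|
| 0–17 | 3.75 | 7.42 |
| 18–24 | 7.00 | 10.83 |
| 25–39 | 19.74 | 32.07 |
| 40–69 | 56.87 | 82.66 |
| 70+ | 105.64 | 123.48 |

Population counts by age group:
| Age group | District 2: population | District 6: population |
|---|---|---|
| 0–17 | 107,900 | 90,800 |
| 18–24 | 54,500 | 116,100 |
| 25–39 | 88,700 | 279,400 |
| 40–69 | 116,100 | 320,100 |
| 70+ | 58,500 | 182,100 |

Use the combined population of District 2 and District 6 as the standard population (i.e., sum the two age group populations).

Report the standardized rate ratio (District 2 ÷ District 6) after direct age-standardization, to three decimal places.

Combined standard total = 1,414,200; weights = 0.1405, 0.1206, 0.2603, 0.3084, 0.1701.
District 2: 0.1405×3.75 + 0.1206×7.00 + 0.2603×19.74 + 0.3084×56.87 + 0.1701×105.64 = 42.0233 per 100,000.
District 6: 0.1405×7.42 + 0.1206×10.83 + 0.2603×32.07 + 0.3084×82.66 + 0.1701×123.48 = 57.2002 per 100,000.
Ratio = 42.0233 ÷ 57.2002 = 0.73467.

0.735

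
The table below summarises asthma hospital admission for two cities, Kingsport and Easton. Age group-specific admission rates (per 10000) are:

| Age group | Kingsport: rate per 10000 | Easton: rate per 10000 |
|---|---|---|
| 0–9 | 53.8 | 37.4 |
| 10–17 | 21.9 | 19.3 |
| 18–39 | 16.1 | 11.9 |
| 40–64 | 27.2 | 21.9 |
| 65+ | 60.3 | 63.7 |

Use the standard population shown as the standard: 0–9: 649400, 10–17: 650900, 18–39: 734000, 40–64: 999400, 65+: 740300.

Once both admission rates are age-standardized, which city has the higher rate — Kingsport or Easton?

Standard total = 3774000; weights = 0.1721, 0.1725, 0.1945, 0.2648, 0.1962.
Kingsport: 0.1721×53.8 + 0.1725×21.9 + 0.1945×16.1 + 0.2648×27.2 + 0.1962×60.3 = 35.1970 per 10000.
Easton: 0.1721×37.4 + 0.1725×19.3 + 0.1945×11.9 + 0.2648×21.9 + 0.1962×63.7 = 30.3732 per 10000.

Kingsport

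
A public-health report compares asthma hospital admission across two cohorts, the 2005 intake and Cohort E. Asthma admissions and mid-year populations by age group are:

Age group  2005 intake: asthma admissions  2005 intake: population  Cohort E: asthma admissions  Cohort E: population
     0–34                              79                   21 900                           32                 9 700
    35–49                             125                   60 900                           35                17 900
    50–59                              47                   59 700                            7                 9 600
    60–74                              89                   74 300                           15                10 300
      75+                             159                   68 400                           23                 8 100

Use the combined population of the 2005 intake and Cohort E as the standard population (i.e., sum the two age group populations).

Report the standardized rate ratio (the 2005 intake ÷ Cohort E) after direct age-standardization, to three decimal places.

Age-specific rates per 10 000 for the 2005 intake: 36.07, 20.53, 7.87, 11.98, 23.25.
For Cohort E: 32.99, 19.55, 7.29, 14.56, 28.40.
Combined standard total = 340 800; weights = 0.0927, 0.2312, 0.2033, 0.2482, 0.2245.
The 2005 intake: 0.0927×36.07 + 0.2312×20.53 + 0.2033×7.87 + 0.2482×11.98 + 0.2245×23.25 = 17.8831 per 10 000.
Cohort E: 0.0927×32.99 + 0.2312×19.55 + 0.2033×7.29 + 0.2482×14.56 + 0.2245×28.40 = 19.0517 per 10 000.
Ratio = 17.8831 ÷ 19.0517 = 0.93866.

0.939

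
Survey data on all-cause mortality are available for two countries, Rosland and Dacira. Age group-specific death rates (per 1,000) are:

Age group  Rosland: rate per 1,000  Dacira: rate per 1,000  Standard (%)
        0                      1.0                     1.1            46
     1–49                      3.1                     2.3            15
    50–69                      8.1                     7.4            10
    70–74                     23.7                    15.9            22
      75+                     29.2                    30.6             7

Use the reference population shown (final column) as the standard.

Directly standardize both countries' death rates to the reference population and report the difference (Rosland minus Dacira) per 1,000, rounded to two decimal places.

1.76

Standard weights: 0.46, 0.15, 0.10, 0.22, 0.07.
Rosland: 0.4600×1.0 + 0.1500×3.1 + 0.1000×8.1 + 0.2200×23.7 + 0.0700×29.2 = 8.9930 per 1,000.
Dacira: 0.4600×1.1 + 0.1500×2.3 + 0.1000×7.4 + 0.2200×15.9 + 0.0700×30.6 = 7.2310 per 1,000.
Difference = 8.9930 − 7.2310 = 1.7620.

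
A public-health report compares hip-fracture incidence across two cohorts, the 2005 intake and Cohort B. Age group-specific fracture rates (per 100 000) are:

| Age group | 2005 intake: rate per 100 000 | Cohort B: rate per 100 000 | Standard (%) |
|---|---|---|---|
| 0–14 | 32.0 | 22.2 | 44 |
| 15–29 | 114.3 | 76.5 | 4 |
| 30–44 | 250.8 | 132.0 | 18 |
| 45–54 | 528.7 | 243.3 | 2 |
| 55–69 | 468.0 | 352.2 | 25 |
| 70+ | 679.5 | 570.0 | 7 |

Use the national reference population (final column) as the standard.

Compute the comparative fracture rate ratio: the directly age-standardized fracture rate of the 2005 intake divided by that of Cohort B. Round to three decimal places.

Standard weights: 0.44, 0.04, 0.18, 0.02, 0.25, 0.07.
The 2005 intake: 0.4400×32.0 + 0.0400×114.3 + 0.1800×250.8 + 0.0200×528.7 + 0.2500×468.0 + 0.0700×679.5 = 238.9350 per 100 000.
Cohort B: 0.4400×22.2 + 0.0400×76.5 + 0.1800×132.0 + 0.0200×243.3 + 0.2500×352.2 + 0.0700×570.0 = 169.4040 per 100 000.
Ratio = 238.9350 ÷ 169.4040 = 1.41044.

1.410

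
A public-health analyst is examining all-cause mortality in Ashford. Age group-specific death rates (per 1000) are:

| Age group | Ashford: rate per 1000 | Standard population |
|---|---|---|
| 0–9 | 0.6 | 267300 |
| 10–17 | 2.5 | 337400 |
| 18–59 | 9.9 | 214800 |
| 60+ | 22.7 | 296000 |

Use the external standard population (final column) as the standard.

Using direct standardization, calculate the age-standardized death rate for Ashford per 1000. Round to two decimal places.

8.83

Standard total = 1115500; weights = 0.2396, 0.3025, 0.1926, 0.2654.
Standardized rate: 0.2396×0.6 + 0.3025×2.5 + 0.1926×9.9 + 0.2654×22.7 = 8.8298 per 1000.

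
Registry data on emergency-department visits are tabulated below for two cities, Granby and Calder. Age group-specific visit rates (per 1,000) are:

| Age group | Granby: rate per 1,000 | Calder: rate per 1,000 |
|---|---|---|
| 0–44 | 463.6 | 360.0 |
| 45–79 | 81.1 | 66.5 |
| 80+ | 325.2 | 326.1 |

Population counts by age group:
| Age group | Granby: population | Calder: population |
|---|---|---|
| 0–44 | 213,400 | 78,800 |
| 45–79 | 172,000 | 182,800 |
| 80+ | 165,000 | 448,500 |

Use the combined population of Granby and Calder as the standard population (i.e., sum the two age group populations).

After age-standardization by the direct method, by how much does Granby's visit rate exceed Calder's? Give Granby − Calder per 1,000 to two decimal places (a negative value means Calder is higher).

Combined standard total = 1,260,500; weights = 0.2318, 0.2815, 0.4867.
Granby: 0.2318×463.6 + 0.2815×81.1 + 0.4867×325.2 = 288.5747 per 1,000.
Calder: 0.2318×360.0 + 0.2815×66.5 + 0.4867×326.1 = 260.8874 per 1,000.
Difference = 288.5747 − 260.8874 = 27.6873.

27.69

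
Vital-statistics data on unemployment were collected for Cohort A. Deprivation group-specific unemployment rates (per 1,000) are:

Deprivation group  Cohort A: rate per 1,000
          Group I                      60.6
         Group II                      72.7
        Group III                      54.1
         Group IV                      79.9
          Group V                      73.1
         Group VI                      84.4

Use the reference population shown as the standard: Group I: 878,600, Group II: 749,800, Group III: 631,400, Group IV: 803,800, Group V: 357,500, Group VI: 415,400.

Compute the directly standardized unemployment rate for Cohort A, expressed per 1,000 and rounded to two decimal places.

69.68

Standard total = 3,836,500; weights = 0.2290, 0.1954, 0.1646, 0.2095, 0.0932, 0.1083.
Standardized rate: 0.2290×60.6 + 0.1954×72.7 + 0.1646×54.1 + 0.2095×79.9 + 0.0932×73.1 + 0.1083×84.4 = 69.6804 per 1,000.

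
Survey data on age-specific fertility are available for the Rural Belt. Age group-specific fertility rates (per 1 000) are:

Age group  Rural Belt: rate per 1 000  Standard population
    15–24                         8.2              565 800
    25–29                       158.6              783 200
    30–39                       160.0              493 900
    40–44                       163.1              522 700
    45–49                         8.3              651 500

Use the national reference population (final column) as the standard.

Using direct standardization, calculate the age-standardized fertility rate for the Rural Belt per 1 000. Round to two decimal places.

98.95

Standard total = 3 017 100; weights = 0.1875, 0.2596, 0.1637, 0.1732, 0.2159.
Standardized rate: 0.1875×8.2 + 0.2596×158.6 + 0.1637×160.0 + 0.1732×163.1 + 0.2159×8.3 = 98.9490 per 1 000.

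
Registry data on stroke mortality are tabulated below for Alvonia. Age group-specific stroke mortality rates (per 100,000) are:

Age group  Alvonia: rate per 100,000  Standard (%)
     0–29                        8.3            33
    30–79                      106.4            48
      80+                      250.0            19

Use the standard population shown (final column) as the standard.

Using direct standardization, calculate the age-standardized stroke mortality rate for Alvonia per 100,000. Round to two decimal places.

101.31

Standard weights: 0.33, 0.48, 0.19.
Standardized rate: 0.3300×8.3 + 0.4800×106.4 + 0.1900×250.0 = 101.3110 per 100,000.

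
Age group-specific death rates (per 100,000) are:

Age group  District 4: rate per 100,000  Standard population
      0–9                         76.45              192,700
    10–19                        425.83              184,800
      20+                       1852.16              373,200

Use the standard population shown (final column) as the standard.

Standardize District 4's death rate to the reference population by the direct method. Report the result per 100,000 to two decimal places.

Standard total = 750,700; weights = 0.2567, 0.2462, 0.4971.
Standardized rate: 0.2567×76.45 + 0.2462×425.83 + 0.4971×1852.16 = 1045.2263 per 100,000.

1045.23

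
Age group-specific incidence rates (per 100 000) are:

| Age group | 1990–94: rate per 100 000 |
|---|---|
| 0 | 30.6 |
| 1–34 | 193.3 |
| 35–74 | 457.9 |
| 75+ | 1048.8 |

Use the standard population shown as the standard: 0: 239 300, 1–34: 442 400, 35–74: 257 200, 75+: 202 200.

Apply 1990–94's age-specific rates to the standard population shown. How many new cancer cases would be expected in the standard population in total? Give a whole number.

Expected new cancer cases = Σ (standard pop × age-specific rate ÷ 100 000)
= 239 300×30.6/100 000 + 442 400×193.3/100 000 + 257 200×457.9/100 000 + 202 200×1048.8/100 000
= 73.23 + 855.16 + 1177.72 + 2120.67 = 4226.78.

4227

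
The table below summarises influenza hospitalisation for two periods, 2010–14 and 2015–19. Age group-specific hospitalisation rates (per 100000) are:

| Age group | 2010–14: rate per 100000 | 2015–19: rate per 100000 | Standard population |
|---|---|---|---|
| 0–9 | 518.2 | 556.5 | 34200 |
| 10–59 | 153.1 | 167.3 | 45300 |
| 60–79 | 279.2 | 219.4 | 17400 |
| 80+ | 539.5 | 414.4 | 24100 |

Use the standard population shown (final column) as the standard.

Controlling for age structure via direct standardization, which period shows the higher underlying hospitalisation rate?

Standard total = 121000; weights = 0.2826, 0.3744, 0.1438, 0.1992.
2010–14: 0.2826×518.2 + 0.3744×153.1 + 0.1438×279.2 + 0.1992×539.5 = 351.3876 per 100000.
2015–19: 0.2826×556.5 + 0.3744×167.3 + 0.1438×219.4 + 0.1992×414.4 = 334.0131 per 100000.

2010–14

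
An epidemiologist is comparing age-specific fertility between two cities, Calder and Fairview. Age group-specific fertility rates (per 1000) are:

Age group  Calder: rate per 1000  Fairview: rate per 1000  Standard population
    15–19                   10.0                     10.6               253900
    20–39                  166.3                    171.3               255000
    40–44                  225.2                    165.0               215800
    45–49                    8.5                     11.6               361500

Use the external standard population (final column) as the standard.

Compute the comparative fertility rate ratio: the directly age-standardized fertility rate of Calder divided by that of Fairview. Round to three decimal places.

Standard total = 1086200; weights = 0.2338, 0.2348, 0.1987, 0.3328.
Calder: 0.2338×10.0 + 0.2348×166.3 + 0.1987×225.2 + 0.3328×8.5 = 88.9490 per 1000.
Fairview: 0.2338×10.6 + 0.2348×171.3 + 0.1987×165.0 + 0.3328×11.6 = 79.3346 per 1000.
Ratio = 88.9490 ÷ 79.3346 = 1.12119.

1.121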